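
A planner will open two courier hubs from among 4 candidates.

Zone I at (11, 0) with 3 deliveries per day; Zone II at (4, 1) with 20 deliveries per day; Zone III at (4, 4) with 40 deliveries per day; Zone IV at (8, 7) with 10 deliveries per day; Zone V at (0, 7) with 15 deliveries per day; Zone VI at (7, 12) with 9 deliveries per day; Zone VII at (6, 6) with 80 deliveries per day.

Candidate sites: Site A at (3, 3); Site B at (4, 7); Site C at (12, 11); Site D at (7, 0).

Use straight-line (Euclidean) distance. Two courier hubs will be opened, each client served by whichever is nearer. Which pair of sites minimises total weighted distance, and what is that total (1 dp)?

Evaluate every pair (each demand assigned to the nearer of the two):
  {Site A, Site B}: total = 458.3
  {Site B, Site D}: total = 526.6
  {Site B, Site C}: total = 594.5
  {Site A, Site C}: total = 643.8
  {Site A, Site D}: total = 680.4
  {Site C, Site D}: total = 1012.8
Best pair: {Site A, Site B} with total 458.3.

{Site A, Site B}, total 458.3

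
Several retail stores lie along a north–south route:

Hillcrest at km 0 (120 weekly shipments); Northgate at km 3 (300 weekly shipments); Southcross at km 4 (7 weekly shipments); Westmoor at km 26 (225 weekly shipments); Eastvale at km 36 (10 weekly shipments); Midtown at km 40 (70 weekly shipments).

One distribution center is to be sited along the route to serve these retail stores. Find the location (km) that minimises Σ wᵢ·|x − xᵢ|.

For a sum of weighted absolute distances on a line, the optimum is the weighted median (not the mean). Total weight W = 732; half-weight = 366.
Sort by position and accumulate weight:
  km 0 (Hillcrest, w=120) → cum 120
  km 3 (Northgate, w=300) → cum 420  ≥ 366 → median here
  km 4 (Southcross, w=7) → cum 427
  km 26 (Westmoor, w=225) → cum 652
  km 36 (Eastvale, w=10) → cum 662
  km 40 (Midtown, w=70) → cum 732
Optimal location: km 3.

x = 3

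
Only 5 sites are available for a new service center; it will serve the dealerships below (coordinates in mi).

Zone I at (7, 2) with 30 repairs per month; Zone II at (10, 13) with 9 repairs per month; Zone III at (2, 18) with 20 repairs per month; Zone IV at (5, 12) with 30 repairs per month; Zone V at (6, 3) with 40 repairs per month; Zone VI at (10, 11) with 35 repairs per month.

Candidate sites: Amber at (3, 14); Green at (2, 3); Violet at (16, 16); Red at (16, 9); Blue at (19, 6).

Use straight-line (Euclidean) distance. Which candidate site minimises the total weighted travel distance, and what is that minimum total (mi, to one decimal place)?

Amber, total 1333.1 mi

Total weighted distance at each candidate:
  Amber (3, 14): total = 1333.1
  Green (2, 3): total = 1408.8
  Violet (16, 16): total = 2123.1
  Red (16, 9): total = 1769.7
  Blue (19, 6): total = 2249.2
Minimum is at Amber with total 1333.1 mi.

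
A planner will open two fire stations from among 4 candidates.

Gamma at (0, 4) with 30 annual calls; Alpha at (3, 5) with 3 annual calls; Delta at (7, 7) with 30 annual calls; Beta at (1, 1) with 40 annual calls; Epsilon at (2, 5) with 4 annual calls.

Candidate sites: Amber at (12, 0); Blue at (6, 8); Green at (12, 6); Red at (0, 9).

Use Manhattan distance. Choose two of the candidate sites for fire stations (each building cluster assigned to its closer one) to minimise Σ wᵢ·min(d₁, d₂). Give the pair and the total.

Evaluate every pair (each demand assigned to the nearer of the two):
  {Blue, Red}: total = 612
  {Green, Red}: total = 735
  {Amber, Red}: total = 825
  {Amber, Blue}: total = 886
  {Blue, Green}: total = 886
  {Amber, Green}: total = 1154
Best pair: {Blue, Red} with total 612.

{Blue, Red}, total 612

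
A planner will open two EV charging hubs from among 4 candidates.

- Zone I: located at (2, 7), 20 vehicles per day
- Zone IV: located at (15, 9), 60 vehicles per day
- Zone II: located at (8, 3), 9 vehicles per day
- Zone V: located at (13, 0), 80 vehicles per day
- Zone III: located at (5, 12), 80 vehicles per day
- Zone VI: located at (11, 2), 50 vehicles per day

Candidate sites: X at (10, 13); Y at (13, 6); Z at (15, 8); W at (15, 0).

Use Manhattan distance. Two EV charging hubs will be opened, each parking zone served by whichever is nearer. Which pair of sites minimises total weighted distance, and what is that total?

Evaluate every pair (each demand assigned to the nearer of the two):
  {X, W}: total = 1850
  {X, Y}: total = 1872
  {Z, W}: total = 2010
  {Y, W}: total = 2192
  {X, Z}: total = 2228
  {Y, Z}: total = 2272
Best pair: {X, W} with total 1850.

{X, W}, total 1850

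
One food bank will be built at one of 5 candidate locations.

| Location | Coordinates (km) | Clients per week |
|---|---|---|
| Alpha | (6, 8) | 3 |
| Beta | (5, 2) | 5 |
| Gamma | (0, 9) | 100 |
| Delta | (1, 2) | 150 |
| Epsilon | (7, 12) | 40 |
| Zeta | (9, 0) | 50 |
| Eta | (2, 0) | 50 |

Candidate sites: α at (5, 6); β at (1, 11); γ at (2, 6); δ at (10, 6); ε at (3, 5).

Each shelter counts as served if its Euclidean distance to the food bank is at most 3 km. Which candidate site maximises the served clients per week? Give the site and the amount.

Coverage radius r = 3 km; a point is covered iff (Δx)²+(Δy)² ≤ 3² = 9.
  α (5, 6): covers {Alpha} → 3
  β (1, 11): covers {Gamma} → 100
  γ (2, 6): covers {none} → 0
  δ (10, 6): covers {none} → 0
  ε (3, 5): covers {none} → 0
Maximum coverage at β: 100 clients per week.

β, covering 100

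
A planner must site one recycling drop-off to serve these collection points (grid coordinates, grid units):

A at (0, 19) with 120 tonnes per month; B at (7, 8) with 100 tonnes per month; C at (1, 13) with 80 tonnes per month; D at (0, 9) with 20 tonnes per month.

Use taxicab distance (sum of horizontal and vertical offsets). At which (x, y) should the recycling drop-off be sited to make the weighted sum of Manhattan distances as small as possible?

(1, 13)

Manhattan distance separates: Σwᵢ(|x−xᵢ|+|y−yᵢ|) = Σwᵢ|x−xᵢ| + Σwᵢ|y−yᵢ|, so x and y are optimised independently as 1-D weighted medians.
Total weight W = 320; half = 160.
x-coordinate, sorted with cumulative weight:
  x=0 (A, w=120) cum 120
  x=0 (D, w=20) cum 140
  x=1 (C, w=80) cum 220  ← median
  x=7 (B, w=100) cum 320
⇒ x* = 1
y-coordinate, sorted with cumulative weight:
  y=8 (B, w=100) cum 100
  y=9 (D, w=20) cum 120
  y=13 (C, w=80) cum 200  ← median
  y=19 (A, w=120) cum 320
⇒ y* = 13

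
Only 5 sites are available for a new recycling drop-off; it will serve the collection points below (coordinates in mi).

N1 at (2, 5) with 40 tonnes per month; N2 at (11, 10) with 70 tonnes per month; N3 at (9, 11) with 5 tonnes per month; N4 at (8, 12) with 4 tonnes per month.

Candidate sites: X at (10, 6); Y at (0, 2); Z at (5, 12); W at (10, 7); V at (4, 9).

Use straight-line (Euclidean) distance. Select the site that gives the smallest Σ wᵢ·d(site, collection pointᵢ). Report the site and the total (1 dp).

W, total 593.4 mi

Total weighted distance at each candidate:
  X (10, 6): total = 661.9
  Y (0, 2): total = 1211.2
  Z (5, 12): total = 780.0
  W (10, 7): total = 593.4
  V (4, 9): total = 720.8
Minimum is at W with total 593.4 mi.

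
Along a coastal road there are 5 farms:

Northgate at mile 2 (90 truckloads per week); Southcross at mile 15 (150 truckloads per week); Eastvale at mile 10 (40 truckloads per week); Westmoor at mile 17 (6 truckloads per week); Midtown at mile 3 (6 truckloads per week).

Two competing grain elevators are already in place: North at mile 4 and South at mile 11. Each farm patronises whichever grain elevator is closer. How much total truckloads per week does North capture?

96

The indifferent point is the midpoint (4+11)/2 = 7.5; farms left of it (closer to North at 4) go to North, those right go to South.
  Northgate at 2 (w=90) → North
  Midtown at 3 (w=6) → North
  Eastvale at 10 (w=40) → South
  Southcross at 15 (w=150) → South
  Westmoor at 17 (w=6) → South
North captures 96; South captures 196.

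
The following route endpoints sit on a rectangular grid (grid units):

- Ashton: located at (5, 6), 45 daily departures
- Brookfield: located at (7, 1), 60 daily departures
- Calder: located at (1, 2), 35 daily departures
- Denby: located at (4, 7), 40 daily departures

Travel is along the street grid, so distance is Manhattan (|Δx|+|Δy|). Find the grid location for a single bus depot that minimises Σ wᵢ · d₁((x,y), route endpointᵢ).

Manhattan distance separates: Σwᵢ(|x−xᵢ|+|y−yᵢ|) = Σwᵢ|x−xᵢ| + Σwᵢ|y−yᵢ|, so x and y are optimised independently as 1-D weighted medians.
Total weight W = 180; half = 90.
x-coordinate, sorted with cumulative weight:
  x=1 (Calder, w=35) cum 35
  x=4 (Denby, w=40) cum 75
  x=5 (Ashton, w=45) cum 120  ← median
  x=7 (Brookfield, w=60) cum 180
⇒ x* = 5
y-coordinate, sorted with cumulative weight:
  y=1 (Brookfield, w=60) cum 60
  y=2 (Calder, w=35) cum 95  ← median
  y=6 (Ashton, w=45) cum 140
  y=7 (Denby, w=40) cum 180
⇒ y* = 2

(5, 2)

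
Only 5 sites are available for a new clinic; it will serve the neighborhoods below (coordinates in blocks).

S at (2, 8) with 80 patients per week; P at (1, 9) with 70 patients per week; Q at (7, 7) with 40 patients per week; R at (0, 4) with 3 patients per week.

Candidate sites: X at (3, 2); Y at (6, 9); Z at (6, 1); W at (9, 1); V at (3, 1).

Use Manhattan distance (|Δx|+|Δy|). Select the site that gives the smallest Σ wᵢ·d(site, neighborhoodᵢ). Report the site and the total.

Y, total 903 blocks

Total weighted distance at each candidate:
  X (3, 2): total = 1565
  Y (6, 9): total = 903
  Z (6, 1): total = 2097
  W (9, 1): total = 2596
  V (3, 1): total = 1758
Minimum is at Y with total 903 blocks.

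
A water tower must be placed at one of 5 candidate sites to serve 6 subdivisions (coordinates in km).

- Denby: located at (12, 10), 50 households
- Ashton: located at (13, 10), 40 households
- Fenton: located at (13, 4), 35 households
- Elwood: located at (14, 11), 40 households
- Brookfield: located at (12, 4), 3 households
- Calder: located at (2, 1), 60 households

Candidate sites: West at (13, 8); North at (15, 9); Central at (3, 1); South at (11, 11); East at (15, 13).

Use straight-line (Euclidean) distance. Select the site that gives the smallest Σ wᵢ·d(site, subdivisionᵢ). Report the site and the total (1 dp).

Total weighted distance at each candidate:
  West (13, 8): total = 1253.0
  North (15, 9): total = 1458.8
  Central (3, 1): total = 2223.1
  South (11, 11): total = 1363.4
  East (15, 13): total = 1858.4
Minimum is at West with total 1253.0 km.

West, total 1253.0 km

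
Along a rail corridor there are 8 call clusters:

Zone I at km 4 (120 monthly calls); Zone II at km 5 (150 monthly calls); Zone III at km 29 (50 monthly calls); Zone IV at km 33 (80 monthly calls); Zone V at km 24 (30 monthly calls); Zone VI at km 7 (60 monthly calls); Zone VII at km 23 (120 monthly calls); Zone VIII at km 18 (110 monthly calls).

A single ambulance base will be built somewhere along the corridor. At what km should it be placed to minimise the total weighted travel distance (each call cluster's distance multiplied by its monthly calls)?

For a sum of weighted absolute distances on a line, the optimum is the weighted median (not the mean). Total weight W = 720; half-weight = 360.
Sort by position and accumulate weight:
  km 4 (Zone I, w=120) → cum 120
  km 5 (Zone II, w=150) → cum 270
  km 7 (Zone VI, w=60) → cum 330
  km 18 (Zone VIII, w=110) → cum 440  ≥ 360 → median here
  km 23 (Zone VII, w=120) → cum 560
  km 24 (Zone V, w=30) → cum 590
  km 29 (Zone III, w=50) → cum 640
  km 33 (Zone IV, w=80) → cum 720
Optimal location: km 18.

x = 18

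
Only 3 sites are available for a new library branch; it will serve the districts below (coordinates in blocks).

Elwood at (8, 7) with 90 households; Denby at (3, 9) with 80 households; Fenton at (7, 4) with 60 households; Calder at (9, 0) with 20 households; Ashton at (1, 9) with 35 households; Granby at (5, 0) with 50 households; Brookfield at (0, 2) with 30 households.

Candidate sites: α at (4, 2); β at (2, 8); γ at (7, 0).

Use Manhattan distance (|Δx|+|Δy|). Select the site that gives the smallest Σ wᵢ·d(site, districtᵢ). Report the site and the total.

β, total 2490 blocks

Total weighted distance at each candidate:
  α (4, 2): total = 2510
  β (2, 8): total = 2490
  γ (7, 0): total = 2935
Minimum is at β with total 2490 blocks.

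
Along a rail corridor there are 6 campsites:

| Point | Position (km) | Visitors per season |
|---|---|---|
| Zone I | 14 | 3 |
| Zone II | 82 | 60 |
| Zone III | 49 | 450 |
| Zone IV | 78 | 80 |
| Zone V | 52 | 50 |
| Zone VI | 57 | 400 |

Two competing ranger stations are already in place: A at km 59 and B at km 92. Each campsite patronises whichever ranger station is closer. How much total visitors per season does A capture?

903

The indifferent point is the midpoint (59+92)/2 = 75.5; campsites left of it (closer to A at 59) go to A, those right go to B.
  Zone I at 14 (w=3) → A
  Zone III at 49 (w=450) → A
  Zone V at 52 (w=50) → A
  Zone VI at 57 (w=400) → A
  Zone IV at 78 (w=80) → B
  Zone II at 82 (w=60) → B
A captures 903; B captures 140.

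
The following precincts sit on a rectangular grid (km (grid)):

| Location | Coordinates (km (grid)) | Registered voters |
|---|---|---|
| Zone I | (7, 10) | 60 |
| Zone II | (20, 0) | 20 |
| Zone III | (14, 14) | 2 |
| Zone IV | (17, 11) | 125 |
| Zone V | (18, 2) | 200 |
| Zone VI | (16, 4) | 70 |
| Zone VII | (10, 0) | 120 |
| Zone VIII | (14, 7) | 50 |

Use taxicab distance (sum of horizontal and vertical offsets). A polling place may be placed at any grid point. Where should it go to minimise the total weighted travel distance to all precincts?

Manhattan distance separates: Σwᵢ(|x−xᵢ|+|y−yᵢ|) = Σwᵢ|x−xᵢ| + Σwᵢ|y−yᵢ|, so x and y are optimised independently as 1-D weighted medians.
Total weight W = 647; half = 323.5.
x-coordinate, sorted with cumulative weight:
  x=7 (Zone I, w=60) cum 60
  x=10 (Zone VII, w=120) cum 180
  x=14 (Zone III, w=2) cum 182
  x=14 (Zone VIII, w=50) cum 232
  x=16 (Zone VI, w=70) cum 302
  x=17 (Zone IV, w=125) cum 427  ← median
  x=18 (Zone V, w=200) cum 627
  x=20 (Zone II, w=20) cum 647
⇒ x* = 17
y-coordinate, sorted with cumulative weight:
  y=0 (Zone II, w=20) cum 20
  y=0 (Zone VII, w=120) cum 140
  y=2 (Zone V, w=200) cum 340  ← median
  y=4 (Zone VI, w=70) cum 410
  y=7 (Zone VIII, w=50) cum 460
  y=10 (Zone I, w=60) cum 520
  y=11 (Zone IV, w=125) cum 645
  y=14 (Zone III, w=2) cum 647
⇒ y* = 2

(17, 2)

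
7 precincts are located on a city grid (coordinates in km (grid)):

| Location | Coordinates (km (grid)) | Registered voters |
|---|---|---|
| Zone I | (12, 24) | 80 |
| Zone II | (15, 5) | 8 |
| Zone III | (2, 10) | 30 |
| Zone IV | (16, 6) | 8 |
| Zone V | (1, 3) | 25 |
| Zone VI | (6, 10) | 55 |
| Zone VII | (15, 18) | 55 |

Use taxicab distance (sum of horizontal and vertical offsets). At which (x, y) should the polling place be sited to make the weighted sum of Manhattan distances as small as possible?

Manhattan distance separates: Σwᵢ(|x−xᵢ|+|y−yᵢ|) = Σwᵢ|x−xᵢ| + Σwᵢ|y−yᵢ|, so x and y are optimised independently as 1-D weighted medians.
Total weight W = 261; half = 130.5.
x-coordinate, sorted with cumulative weight:
  x=1 (Zone V, w=25) cum 25
  x=2 (Zone III, w=30) cum 55
  x=6 (Zone VI, w=55) cum 110
  x=12 (Zone I, w=80) cum 190  ← median
  x=15 (Zone II, w=8) cum 198
  x=15 (Zone VII, w=55) cum 253
  x=16 (Zone IV, w=8) cum 261
⇒ x* = 12
y-coordinate, sorted with cumulative weight:
  y=3 (Zone V, w=25) cum 25
  y=5 (Zone II, w=8) cum 33
  y=6 (Zone IV, w=8) cum 41
  y=10 (Zone III, w=30) cum 71
  y=10 (Zone VI, w=55) cum 126
  y=18 (Zone VII, w=55) cum 181  ← median
  y=24 (Zone I, w=80) cum 261
⇒ y* = 18

(12, 18)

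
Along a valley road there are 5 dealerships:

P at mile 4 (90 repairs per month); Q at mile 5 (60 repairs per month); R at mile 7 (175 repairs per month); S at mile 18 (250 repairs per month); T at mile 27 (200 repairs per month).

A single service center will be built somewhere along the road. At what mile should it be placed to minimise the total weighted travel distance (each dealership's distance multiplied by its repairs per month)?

x = 18

For a sum of weighted absolute distances on a line, the optimum is the weighted median (not the mean). Total weight W = 775; half-weight = 387.5.
Sort by position and accumulate weight:
  mile 4 (P, w=90) → cum 90
  mile 5 (Q, w=60) → cum 150
  mile 7 (R, w=175) → cum 325
  mile 18 (S, w=250) → cum 575  ≥ 387.5 → median here
  mile 27 (T, w=200) → cum 775
Optimal location: mile 18.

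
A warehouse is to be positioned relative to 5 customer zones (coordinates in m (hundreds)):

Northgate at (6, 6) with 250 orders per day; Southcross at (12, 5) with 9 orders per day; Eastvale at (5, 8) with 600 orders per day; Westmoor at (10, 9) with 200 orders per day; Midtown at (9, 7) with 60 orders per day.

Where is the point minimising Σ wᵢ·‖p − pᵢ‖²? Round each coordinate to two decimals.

The minimiser of Σwᵢ‖p−pᵢ‖² is the weighted centroid p* = (Σwᵢpᵢ)/(Σwᵢ).
Σwᵢ = 1119.
Σwᵢxᵢ = 250·6 + 9·12 + 600·5 + 200·10 + 60·9 = 7148.
Σwᵢyᵢ = 250·6 + 9·5 + 600·8 + 200·9 + 60·7 = 8565.
x* = 7148/1119 = 6.39, y* = 8565/1119 = 7.65.

(6.39, 7.65)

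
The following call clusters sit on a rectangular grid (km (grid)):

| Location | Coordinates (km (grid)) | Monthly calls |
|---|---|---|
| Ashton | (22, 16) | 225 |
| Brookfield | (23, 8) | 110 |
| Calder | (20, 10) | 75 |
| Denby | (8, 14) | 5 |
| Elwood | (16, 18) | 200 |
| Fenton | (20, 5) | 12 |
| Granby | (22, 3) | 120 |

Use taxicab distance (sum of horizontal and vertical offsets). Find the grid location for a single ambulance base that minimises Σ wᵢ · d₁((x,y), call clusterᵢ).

(22, 16)

Manhattan distance separates: Σwᵢ(|x−xᵢ|+|y−yᵢ|) = Σwᵢ|x−xᵢ| + Σwᵢ|y−yᵢ|, so x and y are optimised independently as 1-D weighted medians.
Total weight W = 747; half = 373.5.
x-coordinate, sorted with cumulative weight:
  x=8 (Denby, w=5) cum 5
  x=16 (Elwood, w=200) cum 205
  x=20 (Calder, w=75) cum 280
  x=20 (Fenton, w=12) cum 292
  x=22 (Ashton, w=225) cum 517  ← median
  x=22 (Granby, w=120) cum 637
  x=23 (Brookfield, w=110) cum 747
⇒ x* = 22
y-coordinate, sorted with cumulative weight:
  y=3 (Granby, w=120) cum 120
  y=5 (Fenton, w=12) cum 132
  y=8 (Brookfield, w=110) cum 242
  y=10 (Calder, w=75) cum 317
  y=14 (Denby, w=5) cum 322
  y=16 (Ashton, w=225) cum 547  ← median
  y=18 (Elwood, w=200) cum 747
⇒ y* = 16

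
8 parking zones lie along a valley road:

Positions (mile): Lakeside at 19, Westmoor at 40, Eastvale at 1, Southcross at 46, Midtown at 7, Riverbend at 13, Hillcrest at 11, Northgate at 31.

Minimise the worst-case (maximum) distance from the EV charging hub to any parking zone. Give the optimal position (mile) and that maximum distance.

location 23.5, max distance 22.5

The 1-center on a line is the midpoint of the two extreme points: leftmost at 1, rightmost at 46.
Optimal location = (1 + 46)/2 = 23.5; maximum distance = (46 − 1)/2 = 22.5.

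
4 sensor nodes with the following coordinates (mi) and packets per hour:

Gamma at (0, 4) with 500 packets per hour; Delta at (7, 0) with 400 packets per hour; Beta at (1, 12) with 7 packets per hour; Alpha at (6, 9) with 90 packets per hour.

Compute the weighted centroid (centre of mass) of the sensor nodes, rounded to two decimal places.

The minimiser of Σwᵢ‖p−pᵢ‖² is the weighted centroid p* = (Σwᵢpᵢ)/(Σwᵢ).
Σwᵢ = 997.
Σwᵢxᵢ = 500·0 + 400·7 + 7·1 + 90·6 = 3347.
Σwᵢyᵢ = 500·4 + 400·0 + 7·12 + 90·9 = 2894.
x* = 3347/997 = 3.36, y* = 2894/997 = 2.90.

(3.36, 2.90)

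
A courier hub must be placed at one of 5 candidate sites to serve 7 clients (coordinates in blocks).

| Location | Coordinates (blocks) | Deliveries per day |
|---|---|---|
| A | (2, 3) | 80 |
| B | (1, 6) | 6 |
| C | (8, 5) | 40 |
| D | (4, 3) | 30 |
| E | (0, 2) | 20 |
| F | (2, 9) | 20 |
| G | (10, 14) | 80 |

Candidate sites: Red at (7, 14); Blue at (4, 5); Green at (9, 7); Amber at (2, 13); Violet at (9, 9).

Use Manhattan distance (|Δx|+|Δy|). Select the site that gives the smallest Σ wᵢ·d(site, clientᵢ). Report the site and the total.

Total weighted distance at each candidate:
  Red (7, 14): total = 3004
  Blue (4, 5): total = 2024
  Green (9, 7): total = 2424
  Amber (2, 13): total = 2828
  Violet (9, 9): total = 2576
Minimum is at Blue with total 2024 blocks.

Blue, total 2024 blocks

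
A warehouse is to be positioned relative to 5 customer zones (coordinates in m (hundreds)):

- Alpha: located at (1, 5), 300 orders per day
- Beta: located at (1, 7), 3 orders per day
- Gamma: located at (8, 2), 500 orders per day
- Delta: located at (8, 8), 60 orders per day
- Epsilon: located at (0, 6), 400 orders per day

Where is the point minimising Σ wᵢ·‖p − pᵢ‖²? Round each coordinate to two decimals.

The minimiser of Σwᵢ‖p−pᵢ‖² is the weighted centroid p* = (Σwᵢpᵢ)/(Σwᵢ).
Σwᵢ = 1263.
Σwᵢxᵢ = 300·1 + 3·1 + 500·8 + 60·8 + 400·0 = 4783.
Σwᵢyᵢ = 300·5 + 3·7 + 500·2 + 60·8 + 400·6 = 5401.
x* = 4783/1263 = 3.79, y* = 5401/1263 = 4.28.

(3.79, 4.28)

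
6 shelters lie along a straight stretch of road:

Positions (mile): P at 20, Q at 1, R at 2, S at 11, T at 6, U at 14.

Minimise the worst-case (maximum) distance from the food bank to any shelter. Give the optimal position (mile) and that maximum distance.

The 1-center on a line is the midpoint of the two extreme points: leftmost at 1, rightmost at 20.
Optimal location = (1 + 20)/2 = 10.5; maximum distance = (20 − 1)/2 = 9.5.

location 10.5, max distance 9.5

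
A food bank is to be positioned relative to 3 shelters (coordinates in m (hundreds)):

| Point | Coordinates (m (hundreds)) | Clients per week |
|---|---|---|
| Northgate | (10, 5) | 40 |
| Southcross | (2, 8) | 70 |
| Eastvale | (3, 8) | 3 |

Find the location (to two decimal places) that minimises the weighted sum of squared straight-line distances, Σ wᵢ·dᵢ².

The minimiser of Σwᵢ‖p−pᵢ‖² is the weighted centroid p* = (Σwᵢpᵢ)/(Σwᵢ).
Σwᵢ = 113.
Σwᵢxᵢ = 40·10 + 70·2 + 3·3 = 549.
Σwᵢyᵢ = 40·5 + 70·8 + 3·8 = 784.
x* = 549/113 = 4.86, y* = 784/113 = 6.94.

(4.86, 6.94)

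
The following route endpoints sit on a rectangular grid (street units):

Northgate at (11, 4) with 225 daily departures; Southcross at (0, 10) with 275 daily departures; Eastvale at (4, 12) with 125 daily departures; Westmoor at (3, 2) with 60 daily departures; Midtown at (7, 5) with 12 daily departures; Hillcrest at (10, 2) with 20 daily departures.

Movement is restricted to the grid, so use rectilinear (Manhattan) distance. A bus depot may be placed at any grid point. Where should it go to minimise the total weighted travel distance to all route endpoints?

Manhattan distance separates: Σwᵢ(|x−xᵢ|+|y−yᵢ|) = Σwᵢ|x−xᵢ| + Σwᵢ|y−yᵢ|, so x and y are optimised independently as 1-D weighted medians.
Total weight W = 717; half = 358.5.
x-coordinate, sorted with cumulative weight:
  x=0 (Southcross, w=275) cum 275
  x=3 (Westmoor, w=60) cum 335
  x=4 (Eastvale, w=125) cum 460  ← median
  x=7 (Midtown, w=12) cum 472
  x=10 (Hillcrest, w=20) cum 492
  x=11 (Northgate, w=225) cum 717
⇒ x* = 4
y-coordinate, sorted with cumulative weight:
  y=2 (Westmoor, w=60) cum 60
  y=2 (Hillcrest, w=20) cum 80
  y=4 (Northgate, w=225) cum 305
  y=5 (Midtown, w=12) cum 317
  y=10 (Southcross, w=275) cum 592  ← median
  y=12 (Eastvale, w=125) cum 717
⇒ y* = 10

(4, 10)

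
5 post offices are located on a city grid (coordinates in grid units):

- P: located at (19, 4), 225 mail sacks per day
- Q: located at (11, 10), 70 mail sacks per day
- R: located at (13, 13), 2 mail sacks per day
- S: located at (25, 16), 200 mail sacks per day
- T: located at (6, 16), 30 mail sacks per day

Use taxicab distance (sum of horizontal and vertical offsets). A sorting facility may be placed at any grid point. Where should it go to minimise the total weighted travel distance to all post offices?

Manhattan distance separates: Σwᵢ(|x−xᵢ|+|y−yᵢ|) = Σwᵢ|x−xᵢ| + Σwᵢ|y−yᵢ|, so x and y are optimised independently as 1-D weighted medians.
Total weight W = 527; half = 263.5.
x-coordinate, sorted with cumulative weight:
  x=6 (T, w=30) cum 30
  x=11 (Q, w=70) cum 100
  x=13 (R, w=2) cum 102
  x=19 (P, w=225) cum 327  ← median
  x=25 (S, w=200) cum 527
⇒ x* = 19
y-coordinate, sorted with cumulative weight:
  y=4 (P, w=225) cum 225
  y=10 (Q, w=70) cum 295  ← median
  y=13 (R, w=2) cum 297
  y=16 (S, w=200) cum 497
  y=16 (T, w=30) cum 527
⇒ y* = 10

(19, 10)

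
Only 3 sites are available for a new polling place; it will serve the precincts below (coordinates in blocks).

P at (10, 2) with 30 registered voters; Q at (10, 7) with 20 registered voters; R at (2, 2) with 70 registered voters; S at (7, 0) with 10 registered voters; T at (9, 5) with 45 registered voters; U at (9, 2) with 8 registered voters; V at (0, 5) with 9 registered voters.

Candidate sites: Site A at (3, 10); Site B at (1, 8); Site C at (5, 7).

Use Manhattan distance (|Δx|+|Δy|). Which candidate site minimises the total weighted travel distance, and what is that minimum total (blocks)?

Total weighted distance at each candidate:
  Site A (3, 10): total = 2099
  Site B (1, 8): total = 1923
  Site C (5, 7): total = 1455
Minimum is at Site C with total 1455 blocks.

Site C, total 1455 blocks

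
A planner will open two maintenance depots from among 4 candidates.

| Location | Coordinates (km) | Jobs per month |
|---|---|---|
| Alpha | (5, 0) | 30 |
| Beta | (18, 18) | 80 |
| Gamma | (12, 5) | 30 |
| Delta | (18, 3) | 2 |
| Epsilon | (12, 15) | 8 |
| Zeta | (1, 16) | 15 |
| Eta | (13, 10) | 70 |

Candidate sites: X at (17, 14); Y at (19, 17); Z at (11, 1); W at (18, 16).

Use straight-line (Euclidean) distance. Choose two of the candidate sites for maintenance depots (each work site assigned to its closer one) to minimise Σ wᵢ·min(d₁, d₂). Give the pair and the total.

Evaluate every pair (each demand assigned to the nearer of the two):
  {X, Z}: total = 1329.2
  {Z, W}: total = 1331.1
  {Y, Z}: total = 1407.9
  {X, Y}: total = 1675.9
  {X, W}: total = 1722.8
  {Y, W}: total = 1983.9
Best pair: {X, Z} with total 1329.2.

{X, Z}, total 1329.2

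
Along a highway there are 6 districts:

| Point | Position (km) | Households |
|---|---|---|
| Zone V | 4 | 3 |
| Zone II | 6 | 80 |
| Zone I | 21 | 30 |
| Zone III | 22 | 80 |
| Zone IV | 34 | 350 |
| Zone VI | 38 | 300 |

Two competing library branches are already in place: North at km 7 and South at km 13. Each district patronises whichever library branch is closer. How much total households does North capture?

83

The indifferent point is the midpoint (7+13)/2 = 10; districts left of it (closer to North at 7) go to North, those right go to South.
  Zone V at 4 (w=3) → North
  Zone II at 6 (w=80) → North
  Zone I at 21 (w=30) → South
  Zone III at 22 (w=80) → South
  Zone IV at 34 (w=350) → South
  Zone VI at 38 (w=300) → South
North captures 83; South captures 760.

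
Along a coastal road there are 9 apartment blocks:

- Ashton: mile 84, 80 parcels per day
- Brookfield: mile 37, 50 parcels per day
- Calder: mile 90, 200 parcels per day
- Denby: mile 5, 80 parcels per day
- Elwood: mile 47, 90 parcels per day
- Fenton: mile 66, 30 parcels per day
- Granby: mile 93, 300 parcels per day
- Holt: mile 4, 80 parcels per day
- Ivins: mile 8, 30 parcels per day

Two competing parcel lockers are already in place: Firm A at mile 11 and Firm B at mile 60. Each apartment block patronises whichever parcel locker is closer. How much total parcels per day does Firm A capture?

190

The indifferent point is the midpoint (11+60)/2 = 35.5; apartment blocks left of it (closer to Firm A at 11) go to Firm A, those right go to Firm B.
  Holt at 4 (w=80) → Firm A
  Denby at 5 (w=80) → Firm A
  Ivins at 8 (w=30) → Firm A
  Brookfield at 37 (w=50) → Firm B
  Elwood at 47 (w=90) → Firm B
  Fenton at 66 (w=30) → Firm B
  Ashton at 84 (w=80) → Firm B
  Calder at 90 (w=200) → Firm B
  Granby at 93 (w=300) → Firm B
Firm A captures 190; Firm B captures 750.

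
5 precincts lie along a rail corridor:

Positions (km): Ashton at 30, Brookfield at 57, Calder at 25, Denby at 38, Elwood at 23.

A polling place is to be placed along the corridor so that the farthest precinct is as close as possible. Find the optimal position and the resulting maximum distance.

The 1-center on a line is the midpoint of the two extreme points: leftmost at 23, rightmost at 57.
Optimal location = (23 + 57)/2 = 40; maximum distance = (57 − 23)/2 = 17.

location 40, max distance 17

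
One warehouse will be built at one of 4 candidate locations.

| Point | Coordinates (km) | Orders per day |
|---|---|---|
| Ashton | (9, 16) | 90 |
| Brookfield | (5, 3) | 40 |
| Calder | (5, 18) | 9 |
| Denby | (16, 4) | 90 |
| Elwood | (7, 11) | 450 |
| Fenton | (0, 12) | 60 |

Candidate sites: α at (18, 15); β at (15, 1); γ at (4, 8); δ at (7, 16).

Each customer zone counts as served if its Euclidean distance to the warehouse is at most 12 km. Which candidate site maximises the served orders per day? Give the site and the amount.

Coverage radius r = 12 km; a point is covered iff (Δx)²+(Δy)² ≤ 12² = 144.
  α (18, 15): covers {Ashton, Denby, Elwood} → 630
  β (15, 1): covers {Brookfield, Denby} → 130
  γ (4, 8): covers {Ashton, Brookfield, Calder, Elwood, Fenton} → 649
  δ (7, 16): covers {Ashton, Calder, Elwood, Fenton} → 609
Maximum coverage at γ: 649 orders per day.

γ, covering 649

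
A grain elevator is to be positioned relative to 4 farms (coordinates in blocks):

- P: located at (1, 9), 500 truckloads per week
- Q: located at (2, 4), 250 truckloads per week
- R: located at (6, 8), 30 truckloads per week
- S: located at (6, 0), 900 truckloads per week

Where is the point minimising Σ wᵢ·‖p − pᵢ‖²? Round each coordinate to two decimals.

The minimiser of Σwᵢ‖p−pᵢ‖² is the weighted centroid p* = (Σwᵢpᵢ)/(Σwᵢ).
Σwᵢ = 1680.
Σwᵢxᵢ = 500·1 + 250·2 + 30·6 + 900·6 = 6580.
Σwᵢyᵢ = 500·9 + 250·4 + 30·8 + 900·0 = 5740.
x* = 6580/1680 = 3.92, y* = 5740/1680 = 3.42.

(3.92, 3.42)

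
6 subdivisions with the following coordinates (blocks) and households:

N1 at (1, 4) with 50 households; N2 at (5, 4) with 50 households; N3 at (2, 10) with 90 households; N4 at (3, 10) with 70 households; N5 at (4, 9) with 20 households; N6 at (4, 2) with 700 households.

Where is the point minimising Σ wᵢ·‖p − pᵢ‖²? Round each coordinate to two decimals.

The minimiser of Σwᵢ‖p−pᵢ‖² is the weighted centroid p* = (Σwᵢpᵢ)/(Σwᵢ).
Σwᵢ = 980.
Σwᵢxᵢ = 50·1 + 50·5 + 90·2 + 70·3 + 20·4 + 700·4 = 3570.
Σwᵢyᵢ = 50·4 + 50·4 + 90·10 + 70·10 + 20·9 + 700·2 = 3580.
x* = 3570/980 = 3.64, y* = 3580/980 = 3.65.

(3.64, 3.65)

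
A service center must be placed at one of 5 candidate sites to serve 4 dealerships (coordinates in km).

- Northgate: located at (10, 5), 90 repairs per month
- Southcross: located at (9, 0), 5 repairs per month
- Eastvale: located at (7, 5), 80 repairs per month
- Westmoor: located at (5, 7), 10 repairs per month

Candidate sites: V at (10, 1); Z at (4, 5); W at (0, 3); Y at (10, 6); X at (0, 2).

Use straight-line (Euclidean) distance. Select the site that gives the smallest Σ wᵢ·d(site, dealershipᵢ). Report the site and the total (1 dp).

Total weighted distance at each candidate:
  V (10, 1): total = 845.2
  Z (4, 5): total = 837.7
  W (0, 3): total = 1611.7
  Y (10, 6): total = 424.4
  X (0, 2): total = 1665.7
Minimum is at Y with total 424.4 km.

Y, total 424.4 km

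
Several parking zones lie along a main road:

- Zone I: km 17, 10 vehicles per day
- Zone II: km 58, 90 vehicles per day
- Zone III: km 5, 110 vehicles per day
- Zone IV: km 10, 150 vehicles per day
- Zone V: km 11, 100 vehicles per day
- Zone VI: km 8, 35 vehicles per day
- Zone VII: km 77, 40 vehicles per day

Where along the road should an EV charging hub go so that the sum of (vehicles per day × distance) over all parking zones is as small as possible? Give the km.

For a sum of weighted absolute distances on a line, the optimum is the weighted median (not the mean). Total weight W = 535; half-weight = 267.5.
Sort by position and accumulate weight:
  km 5 (Zone III, w=110) → cum 110
  km 8 (Zone VI, w=35) → cum 145
  km 10 (Zone IV, w=150) → cum 295  ≥ 267.5 → median here
  km 11 (Zone V, w=100) → cum 395
  km 17 (Zone I, w=10) → cum 405
  km 58 (Zone II, w=90) → cum 495
  km 77 (Zone VII, w=40) → cum 535
Optimal location: km 10.

x = 10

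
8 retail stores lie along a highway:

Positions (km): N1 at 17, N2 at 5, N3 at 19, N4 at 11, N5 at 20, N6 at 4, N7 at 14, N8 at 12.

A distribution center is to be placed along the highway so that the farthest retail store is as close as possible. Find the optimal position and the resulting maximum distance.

The 1-center on a line is the midpoint of the two extreme points: leftmost at 4, rightmost at 20.
Optimal location = (4 + 20)/2 = 12; maximum distance = (20 − 4)/2 = 8.

location 12, max distance 8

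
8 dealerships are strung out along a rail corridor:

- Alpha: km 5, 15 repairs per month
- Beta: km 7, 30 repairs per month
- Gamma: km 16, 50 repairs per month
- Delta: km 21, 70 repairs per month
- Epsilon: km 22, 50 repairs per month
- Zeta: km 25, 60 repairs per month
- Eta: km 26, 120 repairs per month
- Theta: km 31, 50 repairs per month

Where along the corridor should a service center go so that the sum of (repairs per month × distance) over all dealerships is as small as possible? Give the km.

x = 25

For a sum of weighted absolute distances on a line, the optimum is the weighted median (not the mean). Total weight W = 445; half-weight = 222.5.
Sort by position and accumulate weight:
  km 5 (Alpha, w=15) → cum 15
  km 7 (Beta, w=30) → cum 45
  km 16 (Gamma, w=50) → cum 95
  km 21 (Delta, w=70) → cum 165
  km 22 (Epsilon, w=50) → cum 215
  km 25 (Zeta, w=60) → cum 275  ≥ 222.5 → median here
  km 26 (Eta, w=120) → cum 395
  km 31 (Theta, w=50) → cum 445
Optimal location: km 25.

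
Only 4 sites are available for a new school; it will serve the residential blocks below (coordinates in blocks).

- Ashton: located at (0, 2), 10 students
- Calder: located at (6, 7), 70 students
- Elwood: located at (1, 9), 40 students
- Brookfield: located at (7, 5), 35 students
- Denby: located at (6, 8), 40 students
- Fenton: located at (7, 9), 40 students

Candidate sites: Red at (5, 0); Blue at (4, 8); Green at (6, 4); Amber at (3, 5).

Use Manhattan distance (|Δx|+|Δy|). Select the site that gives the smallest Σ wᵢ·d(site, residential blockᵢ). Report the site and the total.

Total weighted distance at each candidate:
  Red (5, 0): total = 2195
  Blue (4, 8): total = 920
  Green (6, 4): total = 1160
  Amber (3, 5): total = 1350
Minimum is at Blue with total 920 blocks.

Blue, total 920 blocks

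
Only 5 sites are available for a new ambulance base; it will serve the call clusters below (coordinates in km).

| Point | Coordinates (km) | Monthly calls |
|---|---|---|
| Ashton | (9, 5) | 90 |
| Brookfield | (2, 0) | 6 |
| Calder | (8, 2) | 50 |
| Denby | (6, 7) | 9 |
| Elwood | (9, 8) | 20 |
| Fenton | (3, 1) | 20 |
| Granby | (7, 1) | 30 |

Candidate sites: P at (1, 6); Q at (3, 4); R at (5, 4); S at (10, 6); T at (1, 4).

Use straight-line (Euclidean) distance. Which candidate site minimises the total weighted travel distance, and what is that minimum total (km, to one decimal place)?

Total weighted distance at each candidate:
  P (1, 6): total = 1718.0
  Q (3, 4): total = 1233.9
  R (5, 4): total = 903.2
  S (10, 6): total = 839.7
  T (1, 4): total = 1619.1
Minimum is at S with total 839.7 km.

S, total 839.7 km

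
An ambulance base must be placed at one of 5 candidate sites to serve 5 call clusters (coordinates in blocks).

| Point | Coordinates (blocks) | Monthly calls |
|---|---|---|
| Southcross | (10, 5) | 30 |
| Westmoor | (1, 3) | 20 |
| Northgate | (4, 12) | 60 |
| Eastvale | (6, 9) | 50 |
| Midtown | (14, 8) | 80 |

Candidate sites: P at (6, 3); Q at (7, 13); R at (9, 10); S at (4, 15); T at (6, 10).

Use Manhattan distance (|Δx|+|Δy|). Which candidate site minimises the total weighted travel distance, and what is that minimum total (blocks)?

Total weighted distance at each candidate:
  P (6, 3): total = 2280
  Q (7, 13): total = 2100
  R (9, 10): total = 1660
  S (4, 15): total = 2720
  T (6, 10): total = 1600
Minimum is at T with total 1600 blocks.

T, total 1600 blocks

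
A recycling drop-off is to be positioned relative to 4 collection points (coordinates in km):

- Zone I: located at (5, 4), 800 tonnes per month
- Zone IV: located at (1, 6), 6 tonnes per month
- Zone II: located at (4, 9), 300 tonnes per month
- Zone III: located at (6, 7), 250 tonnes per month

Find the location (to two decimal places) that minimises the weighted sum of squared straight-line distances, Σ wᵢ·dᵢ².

(4.95, 5.67)

The minimiser of Σwᵢ‖p−pᵢ‖² is the weighted centroid p* = (Σwᵢpᵢ)/(Σwᵢ).
Σwᵢ = 1356.
Σwᵢxᵢ = 800·5 + 6·1 + 300·4 + 250·6 = 6706.
Σwᵢyᵢ = 800·4 + 6·6 + 300·9 + 250·7 = 7686.
x* = 6706/1356 = 4.95, y* = 7686/1356 = 5.67.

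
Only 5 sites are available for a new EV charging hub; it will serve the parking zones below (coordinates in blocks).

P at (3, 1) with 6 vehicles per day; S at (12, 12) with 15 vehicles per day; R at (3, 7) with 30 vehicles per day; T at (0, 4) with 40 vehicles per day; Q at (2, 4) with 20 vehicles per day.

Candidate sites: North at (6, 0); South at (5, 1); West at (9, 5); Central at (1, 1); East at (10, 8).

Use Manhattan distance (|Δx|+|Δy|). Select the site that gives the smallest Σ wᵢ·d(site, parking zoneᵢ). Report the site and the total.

Central, total 822 blocks

Total weighted distance at each candidate:
  North (6, 0): total = 1154
  South (5, 1): total = 962
  West (9, 5): total = 1010
  Central (1, 1): total = 822
  East (10, 8): total = 1214
Minimum is at Central with total 822 blocks.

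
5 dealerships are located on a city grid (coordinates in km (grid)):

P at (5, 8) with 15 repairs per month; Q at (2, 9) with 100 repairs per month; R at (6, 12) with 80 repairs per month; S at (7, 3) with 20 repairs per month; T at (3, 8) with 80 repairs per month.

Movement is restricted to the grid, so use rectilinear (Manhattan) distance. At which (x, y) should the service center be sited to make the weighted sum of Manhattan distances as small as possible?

Manhattan distance separates: Σwᵢ(|x−xᵢ|+|y−yᵢ|) = Σwᵢ|x−xᵢ| + Σwᵢ|y−yᵢ|, so x and y are optimised independently as 1-D weighted medians.
Total weight W = 295; half = 147.5.
x-coordinate, sorted with cumulative weight:
  x=2 (Q, w=100) cum 100
  x=3 (T, w=80) cum 180  ← median
  x=5 (P, w=15) cum 195
  x=6 (R, w=80) cum 275
  x=7 (S, w=20) cum 295
⇒ x* = 3
y-coordinate, sorted with cumulative weight:
  y=3 (S, w=20) cum 20
  y=8 (P, w=15) cum 35
  y=8 (T, w=80) cum 115
  y=9 (Q, w=100) cum 215  ← median
  y=12 (R, w=80) cum 295
⇒ y* = 9

(3, 9)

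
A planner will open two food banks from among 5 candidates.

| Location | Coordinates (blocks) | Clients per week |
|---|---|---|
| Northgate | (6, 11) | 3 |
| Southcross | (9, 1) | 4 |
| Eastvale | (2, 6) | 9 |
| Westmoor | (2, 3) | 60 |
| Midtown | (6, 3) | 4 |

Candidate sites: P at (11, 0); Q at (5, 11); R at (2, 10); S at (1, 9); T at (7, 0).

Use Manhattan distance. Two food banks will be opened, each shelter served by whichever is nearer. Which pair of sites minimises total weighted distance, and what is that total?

Evaluate every pair (each demand assigned to the nearer of the two):
  {R, T}: total = 499
  {S, T}: total = 505
  {P, R}: total = 515
  {P, S}: total = 521
  {Q, R}: total = 551
  {Q, S}: total = 551
  {R, S}: total = 579
  {Q, T}: total = 583
  {P, T}: total = 643
  {P, Q}: total = 779
Best pair: {R, T} with total 499.

{R, T}, total 499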